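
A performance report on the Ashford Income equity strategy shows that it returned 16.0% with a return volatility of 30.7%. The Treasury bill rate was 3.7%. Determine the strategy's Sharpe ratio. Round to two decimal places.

0.40

Sharpe = (Rp − Rf) / σp = (16.0% − 3.7%) / 30.7% = 12.30% / 30.7% = 0.4007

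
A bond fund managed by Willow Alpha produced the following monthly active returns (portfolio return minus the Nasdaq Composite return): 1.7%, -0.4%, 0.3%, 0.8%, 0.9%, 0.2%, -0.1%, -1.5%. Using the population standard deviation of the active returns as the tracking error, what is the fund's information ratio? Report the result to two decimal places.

r̄ = (1.7 − 0.4 + 0.3 + 0.8 + 0.9 + 0.2 − 0.1 − 1.5) / 8 = 1.90 / 8 = 0.2375%
Σ(r − r̄)² = 6.4388; population σ = √(6.4388/8) = 0.8971%
IR = r̄ / tracking error = 0.2375 / 0.8971 = 0.2647

0.26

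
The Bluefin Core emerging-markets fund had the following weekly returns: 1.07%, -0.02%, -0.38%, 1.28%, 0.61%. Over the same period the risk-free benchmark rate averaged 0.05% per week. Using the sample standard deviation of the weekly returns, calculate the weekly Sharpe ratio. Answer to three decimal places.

0.655

r̄ = (1.07 − 0.02 − 0.38 + 1.28 + 0.61) / 5 = 2.560 / 5 = 0.5120%
Sample std dev = √[1.9895 / 4] = 0.7052%
Sharpe = (r̄ − rf) / σ = (0.5120 − 0.05) / 0.7052 = 0.4620 / 0.7052 = 0.6551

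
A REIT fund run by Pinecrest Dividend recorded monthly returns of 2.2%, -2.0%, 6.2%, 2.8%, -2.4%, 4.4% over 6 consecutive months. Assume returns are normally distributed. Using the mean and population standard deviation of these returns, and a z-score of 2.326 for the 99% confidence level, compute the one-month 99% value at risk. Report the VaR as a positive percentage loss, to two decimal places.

5.45

r̄ = (2.2 − 2 + 6.2 + 2.8 − 2.4 + 4.4) / 6 = 1.8667%
Σ(r − r̄)² = (2.2 − 1.8667)² + (-2 − 1.8667)² + … = 59.3333
population σ = √(59.3333 / 6) = √9.8889 = 3.1447%
VaR = −(r̄ − z·σ) = −(1.8667 − 2.326 × 3.1447) = −(-5.4479) = 5.4479%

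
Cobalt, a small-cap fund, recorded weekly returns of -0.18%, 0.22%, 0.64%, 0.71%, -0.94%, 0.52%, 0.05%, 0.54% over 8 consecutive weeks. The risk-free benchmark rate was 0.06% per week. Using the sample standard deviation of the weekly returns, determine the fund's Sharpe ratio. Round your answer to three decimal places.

0.244

r̄ = (-0.18 + 0.22 + 0.64 + 0.71 − 0.94 + 0.52 + 0.05 + 0.54) / 8 = 0.1950%
Sample σ = √[Σ(r − r̄)² / 7] = √[2.1384 / 7] = √0.3055 = 0.5527%
Sharpe = (r̄ − rf) / σ = (0.1950 − 0.06) / 0.5527 = 0.1350 / 0.5527 = 0.2443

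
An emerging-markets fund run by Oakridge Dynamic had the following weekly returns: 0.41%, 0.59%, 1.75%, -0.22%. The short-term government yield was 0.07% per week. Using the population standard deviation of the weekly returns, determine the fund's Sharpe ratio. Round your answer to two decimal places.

0.79

r̄ = (0.41 + 0.59 + 1.75 − 0.22) / 4 = 2.530 / 4 = 0.6325%
Σ(r − r̄)² = 2.0269; population σ = √(2.0269/4) = 0.7118%
Sharpe = (r̄ − rf) / σ = (0.6325 − 0.07) / 0.7118 = 0.5625 / 0.7118 = 0.7903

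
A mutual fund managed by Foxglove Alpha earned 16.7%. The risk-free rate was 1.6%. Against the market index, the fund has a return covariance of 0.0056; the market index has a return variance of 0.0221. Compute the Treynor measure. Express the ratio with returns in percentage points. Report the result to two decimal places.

59.59

β = Cov / Var = 0.0056 / 0.0221 = 0.2534
Treynor = (Rp − Rf) / β = (16.7% − 1.6%) / 0.2534 = 15.10 / 0.2534 = 59.5896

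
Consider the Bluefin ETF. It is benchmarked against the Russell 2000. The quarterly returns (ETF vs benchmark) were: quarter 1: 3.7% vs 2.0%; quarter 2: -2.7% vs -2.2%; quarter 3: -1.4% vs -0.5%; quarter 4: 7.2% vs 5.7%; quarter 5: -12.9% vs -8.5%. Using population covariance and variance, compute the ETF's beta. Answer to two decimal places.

r̄p = -1.2200%,  r̄m = -0.7000%
Cov = Σ(rp − r̄p)(rm − r̄m) / 5 = 32.0920
Var(rm) = Σ(rm − r̄m)² / 5 = 22.2760
β = Cov / Var = 32.0920 / 22.2760 = 1.4407

1.44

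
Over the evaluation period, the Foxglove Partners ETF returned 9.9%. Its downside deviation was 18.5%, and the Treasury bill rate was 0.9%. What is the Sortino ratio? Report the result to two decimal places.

Sortino = (Rp − Rf) / σd = (9.9% − 0.9%) / 18.5% = 9.00% / 18.5% = 0.4865

0.49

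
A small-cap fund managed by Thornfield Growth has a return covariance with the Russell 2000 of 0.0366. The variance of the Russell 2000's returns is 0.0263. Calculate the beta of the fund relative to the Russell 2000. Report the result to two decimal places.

1.39

β = Cov(Rp, Rm) / Var(Rm) = 0.0366 / 0.0263 = 1.3916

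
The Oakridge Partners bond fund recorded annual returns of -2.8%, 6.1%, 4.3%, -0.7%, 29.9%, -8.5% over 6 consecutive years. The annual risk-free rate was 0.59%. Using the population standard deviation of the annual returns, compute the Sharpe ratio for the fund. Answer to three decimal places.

r̄ = (-2.8 + 6.1 + 4.3 − 0.7 + 29.9 − 8.5) / 6 = 4.7167%
Population std dev = √[896.8083 / 6] = 12.2257%
Sharpe = (r̄ − rf) / σ = (4.7167 − 0.59) / 12.2257 = 4.1267 / 12.2257 = 0.3375

0.338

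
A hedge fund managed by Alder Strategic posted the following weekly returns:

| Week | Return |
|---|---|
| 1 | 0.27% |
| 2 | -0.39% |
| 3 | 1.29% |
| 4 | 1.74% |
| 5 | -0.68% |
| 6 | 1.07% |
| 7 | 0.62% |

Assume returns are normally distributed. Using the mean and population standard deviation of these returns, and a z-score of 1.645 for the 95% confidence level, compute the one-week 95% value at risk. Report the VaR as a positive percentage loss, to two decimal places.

0.79

r̄ = (0.27 − 0.39 + 1.29 + 1.74 − 0.68 + 1.07 + 0.62) / 7 = 3.920 / 7 = 0.5600%
Σ(r − r̄)² = (0.27 − 0.5600)² + (-0.39 − 0.5600)² + … = 4.7132
σ = √[4.7132 / 7] = 0.8206%
VaR = −(r̄ − z·σ) = −(0.5600 − 1.645 × 0.8206) = −(-0.7899) = 0.7899%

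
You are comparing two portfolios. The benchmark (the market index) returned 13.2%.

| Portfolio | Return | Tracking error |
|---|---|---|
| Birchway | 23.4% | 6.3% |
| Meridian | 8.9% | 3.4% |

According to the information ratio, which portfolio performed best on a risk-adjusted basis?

Birchway: IR = (23.4% − 13.2%) / 6.3% = 1.619
Meridian: IR = (8.9% − 13.2%) / 3.4% = -1.265
Highest: Birchway (1.619).

Birchway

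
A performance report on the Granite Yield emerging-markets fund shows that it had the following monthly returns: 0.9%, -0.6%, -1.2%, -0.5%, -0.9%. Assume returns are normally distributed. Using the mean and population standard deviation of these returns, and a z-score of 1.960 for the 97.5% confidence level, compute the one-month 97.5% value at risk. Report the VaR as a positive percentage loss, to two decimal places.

1.88

r̄ = (0.9 − 0.6 − 1.2 − 0.5 − 0.9) / 5 = -2.30 / 5 = -0.4600%
Σ(r − r̄)² = 2.6120; population σ = √(2.6120/5) = 0.7228%
VaR = −(r̄ − z·σ) = −(-0.4600 − 1.960 × 0.7228) = −(-1.8767) = 1.8767%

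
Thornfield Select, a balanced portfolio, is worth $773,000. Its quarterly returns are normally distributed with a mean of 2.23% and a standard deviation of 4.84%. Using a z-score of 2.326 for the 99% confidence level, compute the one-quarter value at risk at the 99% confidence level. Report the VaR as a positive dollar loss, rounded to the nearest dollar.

$69,785

Return at the 99% tail: μ − z·σ = 2.23% − 2.326 × 4.84% = 2.23 − 11.25784 = -9.02784%
VaR = −(-9.02784%) × $773,000 = 9.02784% × $773,000 = $69,785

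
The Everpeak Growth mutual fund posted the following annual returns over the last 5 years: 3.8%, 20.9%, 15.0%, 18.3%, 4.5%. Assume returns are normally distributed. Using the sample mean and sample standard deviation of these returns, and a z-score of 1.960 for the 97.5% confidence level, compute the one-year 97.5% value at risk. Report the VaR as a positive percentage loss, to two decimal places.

3.00

r̄ = (3.8 + 20.9 + 15 + 18.3 + 4.5) / 5 = 12.5000%
Σ(r − r̄)² = (3.8 − 12.5000)² + (20.9 − 12.5000)² + … = 250.1400
σ = √[250.1400 / 4] = 7.9079%
VaR = −(r̄ − z·σ) = −(12.5000 − 1.960 × 7.9079) = −(-2.9995) = 2.9995%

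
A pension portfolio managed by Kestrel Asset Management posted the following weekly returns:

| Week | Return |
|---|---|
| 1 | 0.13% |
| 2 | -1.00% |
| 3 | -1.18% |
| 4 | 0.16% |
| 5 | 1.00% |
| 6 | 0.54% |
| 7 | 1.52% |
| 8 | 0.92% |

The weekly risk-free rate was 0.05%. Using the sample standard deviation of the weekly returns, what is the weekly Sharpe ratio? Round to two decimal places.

0.22

μ = (0.13 − 1 − 1.18 + 0.16 + 1 + 0.54 + 1.52 + 0.92) / 8 = 0.2613%
Σ(r − μ)² = (0.13 − 0.2613)² + (-1 − 0.2613)² + … = 6.3373
sample σ = √(6.3373 / 7) = √0.9053 = 0.9515%
Sharpe = (μ − rf) / σ = (0.2613 − 0.05) / 0.9515 = 0.2113 / 0.9515 = 0.2221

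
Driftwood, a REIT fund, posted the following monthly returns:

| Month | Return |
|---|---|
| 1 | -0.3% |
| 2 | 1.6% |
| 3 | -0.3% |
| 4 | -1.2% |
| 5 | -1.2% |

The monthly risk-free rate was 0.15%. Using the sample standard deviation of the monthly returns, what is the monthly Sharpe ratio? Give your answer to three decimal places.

-0.376

μ = (-0.3 + 1.6 − 0.3 − 1.2 − 1.2) / 5 = -0.2800%
Σ(r − μ)² = (-0.3 − (-0.2800))² + (1.6 − (-0.2800))² + (-0.3 − (-0.2800))² + … = 5.2280
σ = √[5.2280 / 4] = 1.1432%
Sharpe = (μ − rf) / σ = (-0.2800 − 0.15) / 1.1432 = -0.4300 / 1.1432 = -0.3761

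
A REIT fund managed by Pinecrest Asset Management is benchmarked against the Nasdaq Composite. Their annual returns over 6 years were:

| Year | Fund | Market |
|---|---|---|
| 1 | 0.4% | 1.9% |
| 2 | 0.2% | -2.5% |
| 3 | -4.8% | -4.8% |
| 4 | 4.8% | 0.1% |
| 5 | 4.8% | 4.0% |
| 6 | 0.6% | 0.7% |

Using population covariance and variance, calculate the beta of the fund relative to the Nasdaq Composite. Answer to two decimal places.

r̄p = 1.0000%,  r̄m = -0.1000%
Cov = Σ(rp − r̄p)(rm − r̄m) / 6 = 7.3333
Var(rm) = Σ(rm − r̄m)² / 6 = 8.2233
β = Cov / Var = 7.3333 / 8.2233 = 0.8918

0.89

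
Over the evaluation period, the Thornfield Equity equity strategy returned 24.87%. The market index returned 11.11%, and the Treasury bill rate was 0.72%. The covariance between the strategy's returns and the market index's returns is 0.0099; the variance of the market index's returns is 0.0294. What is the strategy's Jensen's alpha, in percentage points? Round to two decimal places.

20.65

β = Cov / Var = 0.0099 / 0.0294 = 0.3367
E[R] = Rf + β(Rm − Rf) = 0.72% + 0.3367 × (11.11% − 0.72%) = 4.2183%
α = Rp − E[R] = 24.87% − 4.2183% = 20.6517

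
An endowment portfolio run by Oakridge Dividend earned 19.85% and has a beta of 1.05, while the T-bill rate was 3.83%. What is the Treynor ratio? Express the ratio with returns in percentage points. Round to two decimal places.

Treynor = (Rp − Rf) / β = (19.85% − 3.83%) / 1.05 = 16.02 / 1.05 = 15.2571

15.26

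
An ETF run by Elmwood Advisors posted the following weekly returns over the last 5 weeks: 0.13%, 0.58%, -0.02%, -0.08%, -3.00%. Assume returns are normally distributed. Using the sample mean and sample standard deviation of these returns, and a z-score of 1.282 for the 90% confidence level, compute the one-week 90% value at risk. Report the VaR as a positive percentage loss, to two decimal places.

Mean return r̄ = -2.390 / 5 = -0.4780%
Sample std dev = √[8.2177 / 4] = 1.4333%
VaR = −(r̄ − z·σ) = −(-0.4780 − 1.282 × 1.4333) = −(-2.3155) = 2.3155%

2.32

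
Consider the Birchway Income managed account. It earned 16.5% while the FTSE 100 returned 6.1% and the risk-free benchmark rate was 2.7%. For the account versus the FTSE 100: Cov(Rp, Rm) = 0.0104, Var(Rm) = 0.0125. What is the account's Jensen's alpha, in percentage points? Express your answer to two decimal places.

β = Cov / Var = 0.0104 / 0.0125 = 0.8320
E[R] = Rf + β(Rm − Rf) = 2.7% + 0.8320 × (6.1% − 2.7%) = 5.5288%
α = Rp − E[R] = 16.5% − 5.5288% = 10.9712

10.97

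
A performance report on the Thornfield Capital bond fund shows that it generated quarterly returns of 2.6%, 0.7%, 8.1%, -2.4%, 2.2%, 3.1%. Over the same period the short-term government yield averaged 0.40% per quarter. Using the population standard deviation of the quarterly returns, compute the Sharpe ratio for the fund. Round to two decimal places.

r̄ = (2.6 + 0.7 + 8.1 − 2.4 + 2.2 + 3.1) / 6 = 2.3833%
Σ(r − r̄)² = 58.9883; population σ = √(58.9883/6) = 3.1355%
Sharpe = (r̄ − rf) / σ = (2.3833 − 0.4) / 3.1355 = 1.9833 / 3.1355 = 0.6325

0.63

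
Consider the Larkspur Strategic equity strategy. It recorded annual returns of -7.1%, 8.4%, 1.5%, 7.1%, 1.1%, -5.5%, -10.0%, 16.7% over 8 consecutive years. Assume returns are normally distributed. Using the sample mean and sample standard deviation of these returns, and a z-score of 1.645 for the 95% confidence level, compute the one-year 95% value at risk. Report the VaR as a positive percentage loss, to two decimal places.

μ = (-7.1 + 8.4 + 1.5 + 7.1 + 1.1 − 5.5 − 10 + 16.7) / 8 = 12.20 / 8 = 1.5250%
Σ(r − μ)² = (-7.1 − 1.5250)² + (8.4 − 1.5250)² + (1.5 − 1.5250)² + … = 565.3750
σ = √[565.3750 / 7] = 8.9871%
VaR = −(μ − z·σ) = −(1.5250 − 1.645 × 8.9871) = −(-13.2588) = 13.2588%

13.26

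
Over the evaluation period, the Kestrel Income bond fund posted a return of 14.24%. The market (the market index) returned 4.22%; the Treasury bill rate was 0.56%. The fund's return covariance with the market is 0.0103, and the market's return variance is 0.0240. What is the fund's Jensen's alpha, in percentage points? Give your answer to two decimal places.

β = Cov / Var = 0.0103 / 0.0240 = 0.4292
E[R] = Rf + β(Rm − Rf) = 0.56% + 0.4292 × (4.22% − 0.56%) = 2.1309%
α = Rp − E[R] = 14.24% − 2.1309% = 12.1091

12.11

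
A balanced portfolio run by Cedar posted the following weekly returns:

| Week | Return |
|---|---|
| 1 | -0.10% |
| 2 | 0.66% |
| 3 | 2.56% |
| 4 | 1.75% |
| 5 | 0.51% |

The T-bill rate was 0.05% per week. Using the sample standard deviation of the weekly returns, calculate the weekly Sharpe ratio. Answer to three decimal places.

0.964

r̄ = (-0.1 + 0.66 + 2.56 + 1.75 + 0.51) / 5 = 5.380 / 5 = 1.0760%
Sample σ = √[Σ(r − r̄)² / 4] = √[4.5329 / 4] = √1.1332 = 1.0645%
Sharpe = (r̄ − rf) / σ = (1.0760 − 0.05) / 1.0645 = 1.0260 / 1.0645 = 0.9638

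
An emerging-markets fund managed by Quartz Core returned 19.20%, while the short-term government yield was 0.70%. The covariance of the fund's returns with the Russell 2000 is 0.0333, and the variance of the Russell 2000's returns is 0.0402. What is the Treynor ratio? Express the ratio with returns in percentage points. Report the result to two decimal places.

β = Cov / Var = 0.0333 / 0.0402 = 0.8284
Treynor = (Rp − Rf) / β = (19.20% − 0.70%) / 0.8284 = 18.50 / 0.8284 = 22.3322

22.33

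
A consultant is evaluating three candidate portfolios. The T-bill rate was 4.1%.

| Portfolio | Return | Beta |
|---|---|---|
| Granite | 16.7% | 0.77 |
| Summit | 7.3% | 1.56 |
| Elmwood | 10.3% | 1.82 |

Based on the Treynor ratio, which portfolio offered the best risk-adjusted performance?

Granite

Granite: Treynor = (16.7% − 4.1%) / 0.77 = 16.364
Summit: Treynor = (7.3% − 4.1%) / 1.56 = 2.051
Elmwood: Treynor = (10.3% − 4.1%) / 1.82 = 3.407
Highest: Granite (16.364).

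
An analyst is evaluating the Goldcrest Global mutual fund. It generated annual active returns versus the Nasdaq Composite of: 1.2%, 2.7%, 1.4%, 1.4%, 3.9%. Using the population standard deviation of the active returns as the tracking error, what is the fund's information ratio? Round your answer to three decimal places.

μ = (1.2 + 2.7 + 1.4 + 1.4 + 3.9) / 5 = 10.60 / 5 = 2.1200%
Population σ = √[Σ(r − μ)² / 5] = √[5.3880 / 5] = √1.0776 = 1.0381%
IR = μ / tracking error = 2.1200 / 1.0381 = 2.0422

2.042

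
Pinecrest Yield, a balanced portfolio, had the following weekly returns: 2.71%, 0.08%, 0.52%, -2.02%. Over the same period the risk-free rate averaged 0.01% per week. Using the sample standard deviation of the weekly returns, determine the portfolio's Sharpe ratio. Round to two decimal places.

0.16

r̄ = (2.71 + 0.08 + 0.52 − 2.02) / 4 = 0.3225%
Σ(r − r̄)² = (2.71 − 0.3225)² + (0.08 − 0.3225)² + (0.52 − 0.3225)² + … = 11.2853
sample σ = √(11.2853 / 3) = √3.7618 = 1.9395%
Sharpe = (r̄ − rf) / σ = (0.3225 − 0.01) / 1.9395 = 0.3125 / 1.9395 = 0.1611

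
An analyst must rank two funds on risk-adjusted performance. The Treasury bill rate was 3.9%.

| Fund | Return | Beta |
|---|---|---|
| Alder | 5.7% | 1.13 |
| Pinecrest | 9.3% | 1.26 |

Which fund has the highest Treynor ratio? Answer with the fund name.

Alder: Treynor = (5.7% − 3.9%) / 1.13 = 1.593
Pinecrest: Treynor = (9.3% − 3.9%) / 1.26 = 4.286
Highest: Pinecrest (4.286).

Pinecrest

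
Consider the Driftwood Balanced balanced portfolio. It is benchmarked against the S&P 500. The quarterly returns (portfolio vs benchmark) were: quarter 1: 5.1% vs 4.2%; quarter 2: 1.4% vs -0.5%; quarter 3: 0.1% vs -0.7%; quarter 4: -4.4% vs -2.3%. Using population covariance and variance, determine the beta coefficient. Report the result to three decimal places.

r̄p = 0.5500%,  r̄m = 0.1750%
Cov = Σ(rp − r̄p)(rm − r̄m) / 4 = 7.5963
Var(rm) = Σ(rm − r̄m)² / 4 = 5.8869
β = Cov / Var = 7.5963 / 5.8869 = 1.2904

1.290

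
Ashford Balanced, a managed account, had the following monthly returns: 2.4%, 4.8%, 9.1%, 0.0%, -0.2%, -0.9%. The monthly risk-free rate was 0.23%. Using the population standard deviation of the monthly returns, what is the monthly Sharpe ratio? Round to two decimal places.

μ = (2.4 + 4.8 + 9.1 + 0 − 0.2 − 0.9) / 6 = 15.20 / 6 = 2.5333%
Σ(r − μ)² = 73.9533; population σ = √(73.9533/6) = 3.5108%
Sharpe = (μ − rf) / σ = (2.5333 − 0.23) / 3.5108 = 2.3033 / 3.5108 = 0.6561

0.66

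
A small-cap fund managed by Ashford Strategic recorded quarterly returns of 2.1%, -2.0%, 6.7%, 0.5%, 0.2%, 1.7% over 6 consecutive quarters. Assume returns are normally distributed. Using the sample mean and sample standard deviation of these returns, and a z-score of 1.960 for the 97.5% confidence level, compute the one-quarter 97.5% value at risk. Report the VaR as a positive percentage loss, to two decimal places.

4.17

μ = (2.1 − 2 + 6.7 + 0.5 + 0.2 + 1.7) / 6 = 1.5333%
Sample σ = √[Σ(r − μ)² / 5] = √[42.3733 / 5] = √8.4747 = 2.9111%
VaR = −(μ − z·σ) = −(1.5333 − 1.960 × 2.9111) = −(-4.1725) = 4.1725%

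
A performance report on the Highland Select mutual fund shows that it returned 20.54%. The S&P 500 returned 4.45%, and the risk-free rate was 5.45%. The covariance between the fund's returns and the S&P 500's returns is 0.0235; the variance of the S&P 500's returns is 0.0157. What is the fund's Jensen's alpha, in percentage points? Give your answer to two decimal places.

16.59

β = Cov / Var = 0.0235 / 0.0157 = 1.4968
E[R] = Rf + β(Rm − Rf) = 5.45% + 1.4968 × (4.45% − 5.45%) = 3.9532%
α = Rp − E[R] = 20.54% − 3.9532% = 16.5868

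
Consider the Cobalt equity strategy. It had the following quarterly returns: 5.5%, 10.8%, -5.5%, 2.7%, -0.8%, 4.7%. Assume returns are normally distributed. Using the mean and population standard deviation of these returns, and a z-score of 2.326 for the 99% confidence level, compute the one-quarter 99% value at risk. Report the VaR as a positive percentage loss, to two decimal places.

Mean return r̄ = 17.40 / 6 = 2.9000%
Σ(r − r̄)² = 156.7000; population σ = √(156.7000/6) = 5.1104%
VaR = −(r̄ − z·σ) = −(2.9000 − 2.326 × 5.1104) = −(-8.9868) = 8.9868%

8.99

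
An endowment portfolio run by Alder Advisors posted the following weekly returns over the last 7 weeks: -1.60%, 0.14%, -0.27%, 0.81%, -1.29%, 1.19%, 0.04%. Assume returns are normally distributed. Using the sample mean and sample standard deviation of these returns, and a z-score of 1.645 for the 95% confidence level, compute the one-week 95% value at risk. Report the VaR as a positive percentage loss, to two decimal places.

Mean return r̄ = -0.980 / 7 = -0.1400%
Sample σ = √[Σ(r − r̄)² / 6] = √[6.2532 / 6] = √1.0422 = 1.0209%
VaR = −(r̄ − z·σ) = −(-0.1400 − 1.645 × 1.0209) = −(-1.8194) = 1.8194%

1.82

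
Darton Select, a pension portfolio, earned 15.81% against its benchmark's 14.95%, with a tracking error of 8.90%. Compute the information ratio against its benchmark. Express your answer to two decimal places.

0.10

IR = (Rp − Rb) / TE = (15.81% − 14.95%) / 8.90% = 0.86% / 8.90% = 0.0966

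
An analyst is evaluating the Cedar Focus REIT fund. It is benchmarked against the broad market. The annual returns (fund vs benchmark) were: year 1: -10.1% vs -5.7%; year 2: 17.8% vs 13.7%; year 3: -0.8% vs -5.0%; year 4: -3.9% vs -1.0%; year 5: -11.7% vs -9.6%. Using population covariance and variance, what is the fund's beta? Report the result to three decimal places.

r̄p = -1.7400%,  r̄m = -1.5200%
Cov = Σ(rp − r̄p)(rm − r̄m) / 5 = 81.6852
Var(rm) = Σ(rm − r̄m)² / 5 = 65.3576
β = Cov / Var = 81.6852 / 65.3576 = 1.2498

1.250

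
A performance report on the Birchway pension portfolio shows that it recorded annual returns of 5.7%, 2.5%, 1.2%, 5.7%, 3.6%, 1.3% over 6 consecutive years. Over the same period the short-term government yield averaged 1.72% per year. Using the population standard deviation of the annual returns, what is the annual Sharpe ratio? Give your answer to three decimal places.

Mean return r̄ = 20.00 / 6 = 3.3333%
Σ(r − r̄)² = (5.7 − 3.3333)² + (2.5 − 3.3333)² + … = 20.6533
population σ = √(20.6533 / 6) = √3.4422 = 1.8553%
Sharpe = (r̄ − rf) / σ = (3.3333 − 1.72) / 1.8553 = 1.6133 / 1.8553 = 0.8696

0.870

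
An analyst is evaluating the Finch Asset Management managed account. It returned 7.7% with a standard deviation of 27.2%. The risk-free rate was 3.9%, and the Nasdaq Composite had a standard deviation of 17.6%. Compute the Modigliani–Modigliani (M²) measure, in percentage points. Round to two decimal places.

6.36

Sharpe = (Rp − Rf) / σp = (7.7% − 3.9%) / 27.2% = 0.1397
M² = Rf + Sharpe × σm = 3.9% + 0.1397 × 17.6% = 6.3587%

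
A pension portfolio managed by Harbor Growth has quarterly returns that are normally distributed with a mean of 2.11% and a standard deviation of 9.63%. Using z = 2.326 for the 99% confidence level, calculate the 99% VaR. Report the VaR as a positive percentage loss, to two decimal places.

VaR (as % loss) = −(μ − z·σ) = −(2.11% − 2.326 × 9.63%) = −(-20.28938%) = 20.28938%

20.29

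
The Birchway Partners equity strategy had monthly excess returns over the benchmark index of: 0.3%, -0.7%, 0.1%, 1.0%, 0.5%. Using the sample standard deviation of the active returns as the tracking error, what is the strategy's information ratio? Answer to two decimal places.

Mean return μ = 1.20 / 5 = 0.2400%
Sample σ = √[Σ(r − μ)² / 4] = √[1.5520 / 4] = √0.3880 = 0.6229%
IR = μ / tracking error = 0.2400 / 0.6229 = 0.3853

0.39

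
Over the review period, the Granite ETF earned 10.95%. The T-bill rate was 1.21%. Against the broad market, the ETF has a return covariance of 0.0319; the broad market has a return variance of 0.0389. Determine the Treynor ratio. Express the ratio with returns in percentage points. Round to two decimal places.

β = Cov / Var = 0.0319 / 0.0389 = 0.8201
Treynor = (Rp − Rf) / β = (10.95% − 1.21%) / 0.8201 = 9.74 / 0.8201 = 11.8766

11.88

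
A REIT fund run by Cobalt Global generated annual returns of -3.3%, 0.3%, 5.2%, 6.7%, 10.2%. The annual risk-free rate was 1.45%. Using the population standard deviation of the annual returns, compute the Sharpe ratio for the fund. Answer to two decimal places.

0.50

r̄ = (-3.3 + 0.3 + 5.2 + 6.7 + 10.2) / 5 = 3.8200%
Σ(r − r̄)² = (-3.3 − 3.8200)² + (0.3 − 3.8200)² + (5.2 − 3.8200)² + … = 113.9880
population σ = √(113.9880 / 5) = √22.7976 = 4.7747%
Sharpe = (r̄ − rf) / σ = (3.8200 − 1.45) / 4.7747 = 2.3700 / 4.7747 = 0.4964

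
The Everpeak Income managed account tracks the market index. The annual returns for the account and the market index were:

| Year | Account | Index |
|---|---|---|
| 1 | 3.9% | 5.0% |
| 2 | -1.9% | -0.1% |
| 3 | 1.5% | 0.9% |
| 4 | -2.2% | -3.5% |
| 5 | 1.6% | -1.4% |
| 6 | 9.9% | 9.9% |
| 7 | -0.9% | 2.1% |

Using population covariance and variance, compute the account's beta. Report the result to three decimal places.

0.848

r̄p = 1.7000%,  r̄m = 1.8429%
Cov = Σ(rp − r̄p)(rm − r̄m) / 7 = 14.3843
Var(rm) = Σ(rm − r̄m)² / 7 = 16.9539
β = Cov / Var = 14.3843 / 16.9539 = 0.8484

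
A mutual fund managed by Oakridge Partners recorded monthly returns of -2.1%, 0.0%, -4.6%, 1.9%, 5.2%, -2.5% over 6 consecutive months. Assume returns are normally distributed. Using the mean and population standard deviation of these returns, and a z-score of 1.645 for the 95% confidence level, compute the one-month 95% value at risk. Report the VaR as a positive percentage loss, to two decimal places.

r̄ = (-2.1 + 0 − 4.6 + 1.9 + 5.2 − 2.5) / 6 = -2.10 / 6 = -0.3500%
Σ(r − r̄)² = (-2.1 − (-0.3500))² + (0 − (-0.3500))² + (-4.6 − (-0.3500))² + … = 61.7350
population σ = √(61.7350 / 6) = √10.2892 = 3.2077%
VaR = −(r̄ − z·σ) = −(-0.3500 − 1.645 × 3.2077) = −(-5.6267) = 5.6267%

5.63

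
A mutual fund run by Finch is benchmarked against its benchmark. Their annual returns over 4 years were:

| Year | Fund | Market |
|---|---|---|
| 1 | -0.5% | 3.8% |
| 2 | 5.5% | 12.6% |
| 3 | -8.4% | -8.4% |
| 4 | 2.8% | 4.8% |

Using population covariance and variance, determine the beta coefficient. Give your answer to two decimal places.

r̄p = -0.1500%,  r̄m = 3.2000%
Cov = Σ(rp − r̄p)(rm − r̄m) / 4 = 38.3300
Var(rm) = Σ(rm − r̄m)² / 4 = 56.4600
β = Cov / Var = 38.3300 / 56.4600 = 0.6789

0.68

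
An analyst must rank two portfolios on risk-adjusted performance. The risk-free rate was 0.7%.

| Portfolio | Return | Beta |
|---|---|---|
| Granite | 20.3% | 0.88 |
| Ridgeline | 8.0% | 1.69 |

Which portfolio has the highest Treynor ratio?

Granite: Treynor = (20.3% − 0.7%) / 0.88 = 22.273
Ridgeline: Treynor = (8.0% − 0.7%) / 1.69 = 4.320
Highest: Granite (22.273).

Granite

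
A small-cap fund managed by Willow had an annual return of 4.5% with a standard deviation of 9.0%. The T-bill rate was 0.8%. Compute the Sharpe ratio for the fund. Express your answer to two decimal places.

0.41

Sharpe = (Rp − Rf) / σp = (4.5% − 0.8%) / 9.0% = 3.70% / 9.0% = 0.4111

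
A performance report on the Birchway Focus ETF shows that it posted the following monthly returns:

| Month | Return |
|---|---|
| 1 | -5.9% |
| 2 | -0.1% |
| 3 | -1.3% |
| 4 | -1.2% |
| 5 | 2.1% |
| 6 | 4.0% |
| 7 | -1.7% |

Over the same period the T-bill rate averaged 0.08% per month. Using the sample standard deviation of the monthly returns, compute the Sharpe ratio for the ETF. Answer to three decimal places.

-0.213

Mean return r̄ = -4.10 / 7 = -0.5857%
Σ(r − r̄)² = 58.8486; sample σ = √(58.8486/6) = 3.1318%
Sharpe = (r̄ − rf) / σ = (-0.5857 − 0.08) / 3.1318 = -0.6657 / 3.1318 = -0.2126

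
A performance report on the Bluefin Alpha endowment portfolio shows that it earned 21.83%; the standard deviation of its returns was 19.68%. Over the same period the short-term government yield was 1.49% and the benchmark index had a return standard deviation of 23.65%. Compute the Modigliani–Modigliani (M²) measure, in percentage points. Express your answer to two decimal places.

25.93

Sharpe = (Rp − Rf) / σp = (21.83% − 1.49%) / 19.68% = 1.0335
M² = Rf + Sharpe × σm = 1.49% + 1.0335 × 23.65% = 25.9323%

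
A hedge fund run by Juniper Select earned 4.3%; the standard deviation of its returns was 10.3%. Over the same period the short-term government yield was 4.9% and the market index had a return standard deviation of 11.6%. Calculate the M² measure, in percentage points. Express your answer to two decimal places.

4.22

Sharpe = (Rp − Rf) / σp = (4.3% − 4.9%) / 10.3% = -0.0583
M² = Rf + Sharpe × σm = 4.9% + -0.0583 × 11.6% = 4.2237%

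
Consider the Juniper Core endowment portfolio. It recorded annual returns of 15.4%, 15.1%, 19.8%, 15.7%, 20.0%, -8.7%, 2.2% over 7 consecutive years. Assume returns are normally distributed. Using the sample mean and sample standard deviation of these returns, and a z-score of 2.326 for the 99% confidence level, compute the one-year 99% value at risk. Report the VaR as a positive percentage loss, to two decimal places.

13.43

μ = (15.4 + 15.1 + 19.8 + 15.7 + 20 − 8.7 + 2.2) / 7 = 79.50 / 7 = 11.3571%
Σ(r − μ)² = 681.3371; sample σ = √(681.3371/6) = 10.6563%
VaR = −(μ − z·σ) = −(11.3571 − 2.326 × 10.6563) = −(-13.4295) = 13.4295%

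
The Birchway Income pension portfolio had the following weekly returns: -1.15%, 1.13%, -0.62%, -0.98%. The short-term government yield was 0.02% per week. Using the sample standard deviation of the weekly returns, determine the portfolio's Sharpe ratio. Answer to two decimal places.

r̄ = (-1.15 + 1.13 − 0.62 − 0.98) / 4 = -0.4050%
Σ(r − r̄)² = 3.2881; sample σ = √(3.2881/3) = 1.0469%
Sharpe = (r̄ − rf) / σ = (-0.4050 − 0.02) / 1.0469 = -0.4250 / 1.0469 = -0.4060

-0.41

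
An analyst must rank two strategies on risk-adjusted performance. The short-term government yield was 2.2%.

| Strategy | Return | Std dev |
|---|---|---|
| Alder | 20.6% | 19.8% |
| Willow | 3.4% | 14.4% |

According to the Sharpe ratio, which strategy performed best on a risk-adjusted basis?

Alder

Alder: Sharpe ratio = (20.6% − 2.2%) / 19.8% = 0.929
Willow: Sharpe ratio = (3.4% − 2.2%) / 14.4% = 0.083
Highest: Alder (0.929).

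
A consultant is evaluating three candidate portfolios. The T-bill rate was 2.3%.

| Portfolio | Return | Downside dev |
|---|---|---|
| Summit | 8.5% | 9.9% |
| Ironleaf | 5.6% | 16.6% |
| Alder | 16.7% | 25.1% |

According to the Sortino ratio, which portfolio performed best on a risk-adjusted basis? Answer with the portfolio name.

Summit: Sortino ratio = (8.5% − 2.3%) / 9.9% = 0.626
Ironleaf: Sortino ratio = (5.6% − 2.3%) / 16.6% = 0.199
Alder: Sortino ratio = (16.7% − 2.3%) / 25.1% = 0.574
Highest: Summit (0.626).

Summit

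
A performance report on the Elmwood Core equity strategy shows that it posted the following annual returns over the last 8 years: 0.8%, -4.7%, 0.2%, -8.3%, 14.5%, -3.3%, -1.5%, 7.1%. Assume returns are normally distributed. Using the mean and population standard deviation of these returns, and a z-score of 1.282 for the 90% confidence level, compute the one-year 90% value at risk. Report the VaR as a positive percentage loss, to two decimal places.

8.03

Mean return μ = 4.80 / 8 = 0.6000%
Population std dev = √[362.5800 / 8] = 6.7322%
VaR = −(μ − z·σ) = −(0.6000 − 1.282 × 6.7322) = −(-8.0307) = 8.0307%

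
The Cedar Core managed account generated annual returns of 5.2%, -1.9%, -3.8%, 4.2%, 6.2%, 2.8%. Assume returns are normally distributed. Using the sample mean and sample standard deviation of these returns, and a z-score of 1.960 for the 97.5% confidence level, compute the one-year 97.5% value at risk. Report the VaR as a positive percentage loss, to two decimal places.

5.83

Mean return μ = 12.70 / 6 = 2.1167%
Σ(r − μ)² = (5.2 − 2.1167)² + (-1.9 − 2.1167)² + (-3.8 − 2.1167)² + … = 82.1283
σ = √[82.1283 / 5] = 4.0529%
VaR = −(μ − z·σ) = −(2.1167 − 1.960 × 4.0529) = −(-5.8270) = 5.8270%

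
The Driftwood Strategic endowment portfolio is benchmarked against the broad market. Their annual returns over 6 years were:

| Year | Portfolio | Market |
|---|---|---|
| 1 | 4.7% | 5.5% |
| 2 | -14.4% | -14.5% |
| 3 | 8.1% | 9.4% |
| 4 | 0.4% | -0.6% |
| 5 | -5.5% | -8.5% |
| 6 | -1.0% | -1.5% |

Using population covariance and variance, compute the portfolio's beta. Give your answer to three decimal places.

r̄p = -1.2833%,  r̄m = -1.7000%
Cov = Σ(rp − r̄p)(rm − r̄m) / 6 = 57.6183
Var(rm) = Σ(rm − r̄m)² / 6 = 64.3967
β = Cov / Var = 57.6183 / 64.3967 = 0.8947

0.895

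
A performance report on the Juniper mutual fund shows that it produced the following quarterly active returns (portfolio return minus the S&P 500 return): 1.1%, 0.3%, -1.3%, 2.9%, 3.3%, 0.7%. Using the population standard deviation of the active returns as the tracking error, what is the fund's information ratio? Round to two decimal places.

Mean return r̄ = 7.00 / 6 = 1.1667%
Σ(r − r̄)² = (1.1 − 1.1667)² + (0.3 − 1.1667)² + … = 14.6133
σ = √[14.6133 / 6] = 1.5606%
IR = r̄ / tracking error = 1.1667 / 1.5606 = 0.7476

0.75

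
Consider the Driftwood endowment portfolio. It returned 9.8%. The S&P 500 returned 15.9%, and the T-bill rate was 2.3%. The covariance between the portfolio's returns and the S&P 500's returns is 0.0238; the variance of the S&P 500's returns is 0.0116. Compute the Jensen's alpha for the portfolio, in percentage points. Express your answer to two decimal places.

β = Cov / Var = 0.0238 / 0.0116 = 2.0517
E[R] = Rf + β(Rm − Rf) = 2.3% + 2.0517 × (15.9% − 2.3%) = 30.2031%
α = Rp − E[R] = 9.8% − 30.2031% = -20.4031

-20.40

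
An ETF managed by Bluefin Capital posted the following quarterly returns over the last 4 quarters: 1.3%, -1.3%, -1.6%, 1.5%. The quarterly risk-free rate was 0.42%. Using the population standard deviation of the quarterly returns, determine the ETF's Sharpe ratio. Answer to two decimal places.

-0.31

r̄ = (1.3 − 1.3 − 1.6 + 1.5) / 4 = -0.10 / 4 = -0.0250%
Σ(r − r̄)² = (1.3 − (-0.0250))² + (-1.3 − (-0.0250))² + … = 8.1875
σ = √[8.1875 / 4] = 1.4307%
Sharpe = (r̄ − rf) / σ = (-0.0250 − 0.42) / 1.4307 = -0.4450 / 1.4307 = -0.3110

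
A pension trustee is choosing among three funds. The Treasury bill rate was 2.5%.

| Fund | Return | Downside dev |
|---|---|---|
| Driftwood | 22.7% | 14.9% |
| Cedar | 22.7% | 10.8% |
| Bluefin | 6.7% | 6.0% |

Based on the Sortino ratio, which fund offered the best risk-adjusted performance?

Cedar

Driftwood: Sortino ratio = (22.7% − 2.5%) / 14.9% = 1.356
Cedar: Sortino ratio = (22.7% − 2.5%) / 10.8% = 1.870
Bluefin: Sortino ratio = (6.7% − 2.5%) / 6.0% = 0.700
Highest: Cedar (1.870).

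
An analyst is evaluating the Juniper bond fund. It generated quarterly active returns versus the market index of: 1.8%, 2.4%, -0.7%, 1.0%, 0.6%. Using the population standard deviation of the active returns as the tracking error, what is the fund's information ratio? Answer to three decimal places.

Mean return r̄ = 5.10 / 5 = 1.0200%
Population std dev = √[5.6480 / 5] = 1.0628%
IR = r̄ / tracking error = 1.0200 / 1.0628 = 0.9597

0.960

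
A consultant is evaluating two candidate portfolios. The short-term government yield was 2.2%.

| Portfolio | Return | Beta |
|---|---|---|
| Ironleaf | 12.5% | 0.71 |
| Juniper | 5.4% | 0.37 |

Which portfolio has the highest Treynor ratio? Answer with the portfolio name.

Ironleaf

Ironleaf: Treynor = (12.5% − 2.2%) / 0.71 = 14.507
Juniper: Treynor = (5.4% − 2.2%) / 0.37 = 8.649
Highest: Ironleaf (14.507).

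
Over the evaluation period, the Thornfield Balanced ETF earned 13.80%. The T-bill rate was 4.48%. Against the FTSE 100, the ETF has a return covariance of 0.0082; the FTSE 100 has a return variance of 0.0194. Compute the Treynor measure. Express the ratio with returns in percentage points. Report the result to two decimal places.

22.05

β = Cov / Var = 0.0082 / 0.0194 = 0.4227
Treynor = (Rp − Rf) / β = (13.80% − 4.48%) / 0.4227 = 9.32 / 0.4227 = 22.0487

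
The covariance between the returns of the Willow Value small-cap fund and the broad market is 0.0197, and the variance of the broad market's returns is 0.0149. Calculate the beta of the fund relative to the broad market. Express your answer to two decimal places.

1.32

β = Cov(Rp, Rm) / Var(Rm) = 0.0197 / 0.0149 = 1.3221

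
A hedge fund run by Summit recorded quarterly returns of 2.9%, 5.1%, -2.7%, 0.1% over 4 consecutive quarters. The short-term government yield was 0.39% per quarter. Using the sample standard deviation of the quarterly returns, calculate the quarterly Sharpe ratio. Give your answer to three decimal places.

0.283

Mean return μ = 5.40 / 4 = 1.3500%
Σ(r − μ)² = 34.4300; sample σ = √(34.4300/3) = 3.3877%
Sharpe = (μ − rf) / σ = (1.3500 − 0.39) / 3.3877 = 0.9600 / 3.3877 = 0.2834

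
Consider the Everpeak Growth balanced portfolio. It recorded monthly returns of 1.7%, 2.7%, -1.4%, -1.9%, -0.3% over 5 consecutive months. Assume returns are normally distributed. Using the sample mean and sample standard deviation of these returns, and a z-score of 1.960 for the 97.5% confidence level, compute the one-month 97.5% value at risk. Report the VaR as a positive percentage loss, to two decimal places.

r̄ = (1.7 + 2.7 − 1.4 − 1.9 − 0.3) / 5 = 0.1600%
Sample σ = √[Σ(r − r̄)² / 4] = √[15.7120 / 4] = √3.9280 = 1.9819%
VaR = −(r̄ − z·σ) = −(0.1600 − 1.960 × 1.9819) = −(-3.7245) = 3.7245%

3.72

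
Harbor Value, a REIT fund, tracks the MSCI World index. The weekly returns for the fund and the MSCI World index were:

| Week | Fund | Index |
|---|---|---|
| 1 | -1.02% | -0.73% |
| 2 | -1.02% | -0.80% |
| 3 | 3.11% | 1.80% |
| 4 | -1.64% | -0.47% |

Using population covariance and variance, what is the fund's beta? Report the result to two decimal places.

r̄p = -0.1425%,  r̄m = -0.0500%
Cov = Σ(rp − r̄p)(rm − r̄m) / 4 = 1.9752
Var(rm) = Σ(rm − r̄m)² / 4 = 1.1560
β = Cov / Var = 1.9752 / 1.1560 = 1.7087

1.71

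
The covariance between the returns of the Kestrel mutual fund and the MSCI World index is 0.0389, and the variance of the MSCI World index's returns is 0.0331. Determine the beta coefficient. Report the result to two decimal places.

β = Cov(Rp, Rm) / Var(Rm) = 0.0389 / 0.0331 = 1.1752

1.18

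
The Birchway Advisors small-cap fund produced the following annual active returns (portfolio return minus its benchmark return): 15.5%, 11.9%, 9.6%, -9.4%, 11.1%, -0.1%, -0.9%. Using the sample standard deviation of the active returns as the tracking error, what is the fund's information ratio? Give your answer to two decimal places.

0.60

Mean return μ = 37.70 / 7 = 5.3857%
Σ(r − μ)² = 483.3686; sample σ = √(483.3686/6) = 8.9756%
IR = μ / tracking error = 5.3857 / 8.9756 = 0.6000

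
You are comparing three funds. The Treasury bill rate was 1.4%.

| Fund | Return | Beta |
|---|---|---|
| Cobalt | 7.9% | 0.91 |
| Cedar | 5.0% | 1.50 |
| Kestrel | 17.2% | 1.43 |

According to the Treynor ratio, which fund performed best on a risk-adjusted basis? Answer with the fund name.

Kestrel

Cobalt: Treynor = (7.9% − 1.4%) / 0.91 = 7.143
Cedar: Treynor = (5.0% − 1.4%) / 1.50 = 2.400
Kestrel: Treynor = (17.2% − 1.4%) / 1.43 = 11.049
Highest: Kestrel (11.049).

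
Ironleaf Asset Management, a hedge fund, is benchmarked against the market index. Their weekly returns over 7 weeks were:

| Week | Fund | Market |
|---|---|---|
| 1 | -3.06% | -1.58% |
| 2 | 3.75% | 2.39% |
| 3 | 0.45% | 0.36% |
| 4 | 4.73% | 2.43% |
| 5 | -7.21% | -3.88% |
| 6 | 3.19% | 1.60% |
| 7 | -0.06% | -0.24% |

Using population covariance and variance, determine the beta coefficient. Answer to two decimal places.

1.84

r̄p = 0.2557%,  r̄m = 0.1543%
Cov = Σ(rp − r̄p)(rm − r̄m) / 7 = 8.3243
Var(rm) = Σ(rm − r̄m)² / 7 = 4.5355
β = Cov / Var = 8.3243 / 4.5355 = 1.8354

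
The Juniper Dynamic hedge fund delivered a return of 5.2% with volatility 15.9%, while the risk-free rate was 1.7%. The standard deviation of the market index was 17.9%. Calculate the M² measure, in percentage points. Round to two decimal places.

5.64

Sharpe = (Rp − Rf) / σp = (5.2% − 1.7%) / 15.9% = 0.2201
M² = Rf + Sharpe × σm = 1.7% + 0.2201 × 17.9% = 5.6398%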